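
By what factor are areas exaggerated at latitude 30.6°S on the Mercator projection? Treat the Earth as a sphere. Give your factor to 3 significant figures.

For Mercator, h = k = sec φ (a conformal cylindrical projection has a single point scale, 1/cos φ).
Areal scale = k² = sec²φ = 1/cos²(30.6°) = 1/0.8607² = 1.350.

1.35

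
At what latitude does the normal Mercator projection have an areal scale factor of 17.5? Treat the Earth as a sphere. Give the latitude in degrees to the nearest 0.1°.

76.2°

Mercator areal scale is sec²φ.
sec²φ = 17.5  ⇒  cos²φ = 0.05714  ⇒  cos φ = 0.2390.
φ = arccos(0.2390) ≈ 76.2°.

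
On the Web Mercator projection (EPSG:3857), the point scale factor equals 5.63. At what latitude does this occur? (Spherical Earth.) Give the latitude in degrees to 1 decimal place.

79.8°

Mercator scale is k = sec φ = 1/cos φ.
1/cos φ = 5.63  ⇒  cos φ = 0.1776  ⇒  φ = arccos(0.1776) ≈ 79.8°.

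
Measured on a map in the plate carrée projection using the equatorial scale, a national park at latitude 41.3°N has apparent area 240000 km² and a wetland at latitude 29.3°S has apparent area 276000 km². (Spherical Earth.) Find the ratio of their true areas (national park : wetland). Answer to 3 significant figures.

0.749

Plate carrée has h = 1 and k = sec φ, giving areal scale sec φ; true area = (apparent area) · cos φ.
True area of national park: 240000 × cos(41.3°) = 240000 × 0.7513 = 180300 km².
True area of wetland: 276000 × cos(29.3°) = 276000 × 0.8721 = 240700 km².
Ratio = 180300 / 240700 ≈ 0.749.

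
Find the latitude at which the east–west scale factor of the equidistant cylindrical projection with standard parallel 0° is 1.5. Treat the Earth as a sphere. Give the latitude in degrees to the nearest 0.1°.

Plate carrée: h = 1, k = sec φ along parallels.
sec φ = 1.5  ⇒  cos φ = 0.6667  ⇒  φ ≈ 48.2°.

48.2°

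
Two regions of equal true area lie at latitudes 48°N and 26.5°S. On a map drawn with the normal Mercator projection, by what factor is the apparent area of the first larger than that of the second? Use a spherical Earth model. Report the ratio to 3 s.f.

1.79

Mercator is conformal with k = sec φ, so areal scale = k² = sec²φ.
At 48°: sec²(48°) = 1/0.6691² = 2.233.
At 26.5°: sec²(26.5°) = 1/0.8949² = 1.249.
Ratio = 2.233/1.249 = cos²(26.5°)/cos²(48°) ≈ 1.79.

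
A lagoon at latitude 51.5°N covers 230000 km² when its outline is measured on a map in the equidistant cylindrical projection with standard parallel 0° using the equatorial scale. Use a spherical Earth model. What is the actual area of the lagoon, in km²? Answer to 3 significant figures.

143000 km²

For the equirectangular projection with φ₀ = 0 (plate carrée), h = 1 along meridians and k = sec φ along parallels.
Areal scale = h·k = 1 × sec φ; at 51.5°, h = 1.000, k = 1.606, so h·k = 1.606.
True area = apparent / (areal scale) = 230000 / 1.606 ≈ 143000 km².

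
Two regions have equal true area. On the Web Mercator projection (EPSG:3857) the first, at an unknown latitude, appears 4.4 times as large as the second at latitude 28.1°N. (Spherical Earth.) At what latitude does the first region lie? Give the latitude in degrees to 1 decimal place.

For equal true areas on Mercator, apparent areas scale as sec²φ, so the ratio is cos²φ₂ / cos²φ₁.
cos²φ₂ / cos²φ₁ = 4.4  ⇒  cos φ₁ = cos 28.1° / √4.4 = 0.8821/2.098 = 0.4205.
φ₁ = arccos(0.4205) ≈ 65.1°.

65.1°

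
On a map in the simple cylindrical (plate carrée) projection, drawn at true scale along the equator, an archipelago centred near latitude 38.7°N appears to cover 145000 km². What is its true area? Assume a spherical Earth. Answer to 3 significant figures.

113000 km²

In the plate carrée (x = Rλ, y = Rφ), meridians are true-scale (h = 1) and parallels are stretched by k = sec φ.
Areal scale = h·k = 1 × sec φ; at 38.7°, h = 1.000, k = 1.281, so h·k = 1.281.
True area = apparent / (areal scale) = 145000 / 1.281 ≈ 113000 km².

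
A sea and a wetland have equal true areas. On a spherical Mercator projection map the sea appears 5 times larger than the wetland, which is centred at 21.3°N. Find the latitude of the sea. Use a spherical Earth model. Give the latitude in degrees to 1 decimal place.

On Mercator, (apparent₁)/(apparent₂) = sec²φ₁ / sec²φ₂ when true areas are equal.
cos²φ₂ / cos²φ₁ = 5  ⇒  cos φ₁ = cos 21.3° / √5 = 0.9317/2.236 = 0.4167.
φ₁ = arccos(0.4167) ≈ 65.4°.

65.4°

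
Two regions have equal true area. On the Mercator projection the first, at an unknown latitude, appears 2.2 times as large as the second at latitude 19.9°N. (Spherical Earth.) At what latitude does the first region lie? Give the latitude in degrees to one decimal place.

50.7°

Mercator areal scale is sec²φ, so apparent-area ratio = sec²φ₁ / sec²φ₂ = cos²φ₂ / cos²φ₁.
cos²φ₂ / cos²φ₁ = 2.2  ⇒  cos φ₁ = cos 19.9° / √2.2 = 0.9403/1.483 = 0.6339.
φ₁ = arccos(0.6339) ≈ 50.7°.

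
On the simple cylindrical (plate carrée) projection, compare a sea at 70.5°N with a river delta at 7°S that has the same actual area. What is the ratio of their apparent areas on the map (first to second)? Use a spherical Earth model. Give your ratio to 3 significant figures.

2.97

In the plate carrée (x = Rλ, y = Rφ), meridians are true-scale (h = 1) and parallels are stretched by k = sec φ.
Areal scale at 70.5°: h·k = 1.000 × 2.996 = 2.996.
Areal scale at 7°: h·k = 1.000 × 1.008 = 1.008.
Ratio = 2.996/1.008 ≈ 2.97.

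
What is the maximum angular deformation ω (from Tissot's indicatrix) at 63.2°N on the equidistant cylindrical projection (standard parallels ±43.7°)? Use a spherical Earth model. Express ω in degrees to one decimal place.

In the equirectangular projection with standard parallel φ₀ = 43.7° (x = Rλ cos φ₀, y = Rφ), meridians are true-scale (h = 1) and the parallel scale is k = cos φ₀ / cos φ.
At 63.2°: h = 1.000, k = 1.603; principal scales a = 1.603, b = 1.000.
sin(ω/2) = (a − b)/(a + b) = 0.6035/2.603 = 0.2318, so ω = 2 arcsin(0.2318) ≈ 26.8°.

26.8°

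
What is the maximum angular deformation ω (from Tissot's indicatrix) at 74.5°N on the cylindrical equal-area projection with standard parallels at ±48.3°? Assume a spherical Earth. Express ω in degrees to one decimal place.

92.5°

For cylindrical equal-area with standard parallel φ₀, h = cos φ / cos φ₀ and k = cos φ₀ / cos φ, so h·k = 1.
At 74.5°: h = 0.4017, k = 2.489; principal scales a = 2.489, b = 0.4017.
sin(ω/2) = (a − b)/(a + b) = 2.088/2.891 = 0.7221, so ω = 2 arcsin(0.7221) ≈ 92.5°.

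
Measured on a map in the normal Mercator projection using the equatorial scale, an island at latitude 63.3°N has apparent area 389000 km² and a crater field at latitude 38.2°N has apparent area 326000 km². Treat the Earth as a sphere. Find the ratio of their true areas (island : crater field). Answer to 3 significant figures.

On Mercator the areal scale is sec²φ, so true area = apparent × cos²φ.
True area of island: 389000 × cos²(63.3°) = 389000 × 0.2019 = 78530 km².
True area of crater field: 326000 × cos²(38.2°) = 326000 × 0.6176 = 201300 km².
Ratio = 78530 / 201300 ≈ 0.390.

0.390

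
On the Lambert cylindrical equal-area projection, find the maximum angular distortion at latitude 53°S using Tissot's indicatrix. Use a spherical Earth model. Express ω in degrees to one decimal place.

The Lambert cylindrical equal-area projection is the cylindrical equal-area projection with its standard parallel at the equator (φ₀ = 0). Cylindrical equal-area (φ₀ = 0°): h = cos φ / cos 0° along meridians, k = cos 0° / cos φ along parallels; h·k = 1.
At 53°: h = 0.6018, k = 1.662; principal scales a = 1.662, b = 0.6018.
sin(ω/2) = (a − b)/(a + b) = 1.060/2.263 = 0.4682, so ω = 2 arcsin(0.4682) ≈ 55.8°.

55.8°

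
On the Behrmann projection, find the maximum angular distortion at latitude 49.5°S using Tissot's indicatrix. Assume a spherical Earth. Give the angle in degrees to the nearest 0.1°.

32.5°

The Behrmann projection is cylindrical equal-area with φ₀ = 30°. For cylindrical equal-area with standard parallel φ₀, h = cos φ / cos φ₀ and k = cos φ₀ / cos φ, so h·k = 1.
At 49.5°: h = 0.7499, k = 1.333; principal scales a = 1.333, b = 0.7499.
sin(ω/2) = (a − b)/(a + b) = 0.5836/2.083 = 0.2801, so ω = 2 arcsin(0.2801) ≈ 32.5°.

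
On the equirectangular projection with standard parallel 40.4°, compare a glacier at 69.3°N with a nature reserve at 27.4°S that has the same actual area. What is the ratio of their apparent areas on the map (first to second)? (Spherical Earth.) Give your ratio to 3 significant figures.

The equidistant cylindrical projection with φ₀ = 40.4° has h = 1 (meridians true) and k = cos φ₀ / cos φ along parallels.
Areal scale at 69.3°: h·k = 1.000 × 2.154 = 2.154.
Areal scale at 27.4°: h·k = 1.000 × 0.8578 = 0.8578.
Ratio = 2.154/0.8578 ≈ 2.51.

2.51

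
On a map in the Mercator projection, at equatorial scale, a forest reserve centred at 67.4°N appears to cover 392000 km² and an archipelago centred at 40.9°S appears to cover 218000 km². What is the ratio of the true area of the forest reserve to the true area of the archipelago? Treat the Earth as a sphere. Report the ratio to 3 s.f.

On Mercator the areal scale is sec²φ, so true area = apparent × cos²φ.
True area of forest reserve: 392000 × cos²(67.4°) = 392000 × 0.1477 = 57890 km².
True area of archipelago: 218000 × cos²(40.9°) = 218000 × 0.5713 = 124500 km².
Ratio = 57890 / 124500 ≈ 0.465.

0.465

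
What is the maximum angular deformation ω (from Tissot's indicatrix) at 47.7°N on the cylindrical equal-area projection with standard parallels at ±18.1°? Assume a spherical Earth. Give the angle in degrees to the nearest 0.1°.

38.8°

For cylindrical equal-area with standard parallel φ₀, h = cos φ / cos φ₀ and k = cos φ₀ / cos φ, so h·k = 1.
At 47.7°: h = 0.7080, k = 1.412; principal scales a = 1.412, b = 0.7080.
sin(ω/2) = (a − b)/(a + b) = 0.7043/2.120 = 0.3321, so ω = 2 arcsin(0.3321) ≈ 38.8°.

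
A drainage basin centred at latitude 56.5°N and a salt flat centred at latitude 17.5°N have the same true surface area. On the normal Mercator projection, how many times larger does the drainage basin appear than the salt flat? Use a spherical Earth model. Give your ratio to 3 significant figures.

2.99

Mercator is conformal with k = sec φ, so areal scale = k² = sec²φ.
At 56.5°: sec²(56.5°) = 1/0.5519² = 3.283.
At 17.5°: sec²(17.5°) = 1/0.9537² = 1.099.
Ratio = 3.283/1.099 = cos²(17.5°)/cos²(56.5°) ≈ 2.99.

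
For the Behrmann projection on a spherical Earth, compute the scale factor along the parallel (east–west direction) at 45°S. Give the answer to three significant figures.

Behrmann is a cylindrical equal-area projection with standard parallels at ±30°. A cylindrical equal-area projection with standard parallel φ₀ has meridian scale h = cos φ / cos φ₀ and parallel scale k = cos φ₀ / cos φ (so areas are preserved, h·k = 1).
k = cos 30° / cos 45° = 0.8660/0.7071 = 1.225.

1.22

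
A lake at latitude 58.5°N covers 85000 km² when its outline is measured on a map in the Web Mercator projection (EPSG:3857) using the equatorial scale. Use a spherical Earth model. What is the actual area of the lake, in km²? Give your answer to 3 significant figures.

Mercator is conformal, so the point scale is isotropic: h = k = sec φ = 1/cos φ.
Areal scale = k² = sec²φ = 1/cos²(58.5°) = 1/0.5225² = 3.663.
True area = apparent / (areal scale) = 85000 / 3.663 ≈ 23200 km².

23200 km²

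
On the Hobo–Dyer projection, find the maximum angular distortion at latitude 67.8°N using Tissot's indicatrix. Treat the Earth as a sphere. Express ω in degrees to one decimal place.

The Hobo–Dyer projection is cylindrical equal-area with φ₀ = 37.5°. For cylindrical equal-area with standard parallel φ₀, h = cos φ / cos φ₀ and k = cos φ₀ / cos φ, so h·k = 1.
At 67.8°: h = 0.4763, k = 2.100; principal scales a = 2.100, b = 0.4763.
sin(ω/2) = (a − b)/(a + b) = 1.623/2.576 = 0.6302, so ω = 2 arcsin(0.6302) ≈ 78.1°.

78.1°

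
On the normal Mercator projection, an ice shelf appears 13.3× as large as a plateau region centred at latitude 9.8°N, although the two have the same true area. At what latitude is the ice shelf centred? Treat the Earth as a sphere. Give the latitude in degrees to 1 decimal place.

Mercator areal scale is sec²φ, so apparent-area ratio = sec²φ₁ / sec²φ₂ = cos²φ₂ / cos²φ₁.
cos²φ₂ / cos²φ₁ = 13.3  ⇒  cos φ₁ = cos 9.8° / √13.3 = 0.9854/3.647 = 0.2702.
φ₁ = arccos(0.2702) ≈ 74.3°.

74.3°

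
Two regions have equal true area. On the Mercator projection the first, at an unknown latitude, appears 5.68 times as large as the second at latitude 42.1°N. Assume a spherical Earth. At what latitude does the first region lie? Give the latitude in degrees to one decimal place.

Mercator areal scale is sec²φ, so apparent-area ratio = sec²φ₁ / sec²φ₂ = cos²φ₂ / cos²φ₁.
cos²φ₂ / cos²φ₁ = 5.68  ⇒  cos φ₁ = cos 42.1° / √5.68 = 0.7420/2.383 = 0.3113.
φ₁ = arccos(0.3113) ≈ 71.9°.

71.9°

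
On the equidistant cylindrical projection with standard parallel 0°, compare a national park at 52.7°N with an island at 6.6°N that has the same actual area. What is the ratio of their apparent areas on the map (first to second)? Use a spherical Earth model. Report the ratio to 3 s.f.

1.64

In the plate carrée (x = Rλ, y = Rφ), meridians are true-scale (h = 1) and parallels are stretched by k = sec φ.
Areal scale at 52.7°: h·k = 1.000 × 1.650 = 1.650.
Areal scale at 6.6°: h·k = 1.000 × 1.007 = 1.007.
Ratio = 1.650/1.007 ≈ 1.64.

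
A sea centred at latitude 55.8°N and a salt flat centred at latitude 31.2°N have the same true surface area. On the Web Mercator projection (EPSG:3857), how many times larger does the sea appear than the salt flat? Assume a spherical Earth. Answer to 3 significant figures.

Mercator is conformal with k = sec φ, so areal scale = k² = sec²φ.
At 55.8°: sec²(55.8°) = 1/0.5621² = 3.165.
At 31.2°: sec²(31.2°) = 1/0.8554² = 1.367.
Ratio = 3.165/1.367 = cos²(31.2°)/cos²(55.8°) ≈ 2.32.

2.32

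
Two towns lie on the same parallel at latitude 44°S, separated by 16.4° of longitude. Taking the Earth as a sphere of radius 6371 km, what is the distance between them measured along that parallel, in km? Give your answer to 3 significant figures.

1310 km

Arc length along a parallel = R cos φ · Δλ (with Δλ in radians).
= 6371 × cos 44° × (16.4° × π/180) = 6371 × 0.7193 × 0.2862 ≈ 1310 km.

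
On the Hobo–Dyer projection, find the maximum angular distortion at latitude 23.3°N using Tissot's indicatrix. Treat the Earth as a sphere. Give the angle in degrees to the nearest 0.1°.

16.7°

Hobo–Dyer is a cylindrical equal-area projection with standard parallels at ±37.5°. A cylindrical equal-area projection with standard parallel φ₀ has meridian scale h = cos φ / cos φ₀ and parallel scale k = cos φ₀ / cos φ (so areas are preserved, h·k = 1).
At 23.3°: h = 1.158, k = 0.8638; principal scales a = 1.158, b = 0.8638.
sin(ω/2) = (a − b)/(a + b) = 0.2939/2.021 = 0.1454, so ω = 2 arcsin(0.1454) ≈ 16.7°.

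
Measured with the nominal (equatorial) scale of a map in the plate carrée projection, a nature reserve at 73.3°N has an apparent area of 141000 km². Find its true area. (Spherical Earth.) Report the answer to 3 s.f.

40500 km²

In the plate carrée (x = Rλ, y = Rφ), meridians are true-scale (h = 1) and parallels are stretched by k = sec φ.
Areal scale = h·k = 1 × sec φ; at 73.3°, h = 1.000, k = 3.480, so h·k = 3.480.
True area = apparent / (areal scale) = 141000 / 3.480 ≈ 40500 km².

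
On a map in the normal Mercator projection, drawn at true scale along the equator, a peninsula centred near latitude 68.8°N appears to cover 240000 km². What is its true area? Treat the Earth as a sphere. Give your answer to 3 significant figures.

The Mercator projection is conformal; its linear scale factor is the same in every direction and equals sec φ = 1/cos φ.
Areal scale = k² = sec²φ = 1/cos²(68.8°) = 1/0.3616² = 7.647.
True area = apparent / (areal scale) = 240000 / 7.647 ≈ 31400 km².

31400 km²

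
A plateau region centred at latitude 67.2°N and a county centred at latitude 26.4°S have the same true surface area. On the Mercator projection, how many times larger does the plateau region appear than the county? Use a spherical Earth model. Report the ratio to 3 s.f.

Mercator is conformal with k = sec φ, so areal scale = k² = sec²φ.
At 67.2°: sec²(67.2°) = 1/0.3875² = 6.659.
At 26.4°: sec²(26.4°) = 1/0.8957² = 1.246.
Ratio = 6.659/1.246 = cos²(26.4°)/cos²(67.2°) ≈ 5.34.

5.34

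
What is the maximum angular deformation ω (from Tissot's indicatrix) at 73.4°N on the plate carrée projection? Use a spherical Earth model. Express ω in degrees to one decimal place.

67.5°

For the equirectangular projection with φ₀ = 0 (plate carrée), h = 1 along meridians and k = sec φ along parallels.
At 73.4°: h = 1.000, k = 3.500; principal scales a = 3.500, b = 1.000.
sin(ω/2) = (a − b)/(a + b) = 2.500/4.500 = 0.5556, so ω = 2 arcsin(0.5556) ≈ 67.5°.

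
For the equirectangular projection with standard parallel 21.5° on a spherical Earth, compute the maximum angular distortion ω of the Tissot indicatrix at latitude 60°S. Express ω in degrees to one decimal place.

The equidistant cylindrical projection with φ₀ = 21.5° has h = 1 (meridians true) and k = cos φ₀ / cos φ along parallels.
At 60°: h = 1.000, k = 1.861; principal scales a = 1.861, b = 1.000.
sin(ω/2) = (a − b)/(a + b) = 0.8608/2.861 = 0.3009, so ω = 2 arcsin(0.3009) ≈ 35.0°.

35.0°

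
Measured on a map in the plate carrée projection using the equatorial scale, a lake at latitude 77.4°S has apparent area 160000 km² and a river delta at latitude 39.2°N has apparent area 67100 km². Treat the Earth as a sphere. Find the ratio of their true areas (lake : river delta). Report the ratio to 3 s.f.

On the plate carrée, areal scale = h·k = 1 × sec φ, so true area = apparent × cos φ.
True area of lake: 160000 × cos(77.4°) = 160000 × 0.2181 = 34900 km².
True area of river delta: 67100 × cos(39.2°) = 67100 × 0.7749 = 52000 km².
Ratio = 34900 / 52000 ≈ 0.671.

0.671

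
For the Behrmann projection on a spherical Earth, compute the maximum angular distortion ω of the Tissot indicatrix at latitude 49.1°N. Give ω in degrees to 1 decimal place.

The Behrmann projection is cylindrical equal-area with φ₀ = 30°. For cylindrical equal-area with standard parallel φ₀, h = cos φ / cos φ₀ and k = cos φ₀ / cos φ, so h·k = 1.
At 49.1°: h = 0.7560, k = 1.323; principal scales a = 1.323, b = 0.7560.
sin(ω/2) = (a − b)/(a + b) = 0.5667/2.079 = 0.2726, so ω = 2 arcsin(0.2726) ≈ 31.6°.

31.6°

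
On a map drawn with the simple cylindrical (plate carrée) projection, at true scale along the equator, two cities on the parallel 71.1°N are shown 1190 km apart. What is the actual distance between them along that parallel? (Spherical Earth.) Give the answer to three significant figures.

385 km

Plate carrée maps x = Rλ, y = Rφ. The meridian scale is h = 1 and the parallel scale is k = 1/cos φ = sec φ.
Along the parallel at 71.1°, map distances are exaggerated by k = sec 71.1° = 3.087.
True distance = 1190 / 3.087 = 1190 × cos 71.1° ≈ 385 km.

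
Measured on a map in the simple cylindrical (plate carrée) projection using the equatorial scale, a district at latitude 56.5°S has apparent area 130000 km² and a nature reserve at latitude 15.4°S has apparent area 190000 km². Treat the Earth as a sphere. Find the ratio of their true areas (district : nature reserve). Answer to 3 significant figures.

On the plate carrée, areal scale = h·k = 1 × sec φ, so true area = apparent × cos φ.
True area of district: 130000 × cos(56.5°) = 130000 × 0.5519 = 71750 km².
True area of nature reserve: 190000 × cos(15.4°) = 190000 × 0.9641 = 183200 km².
Ratio = 71750 / 183200 ≈ 0.392.

0.392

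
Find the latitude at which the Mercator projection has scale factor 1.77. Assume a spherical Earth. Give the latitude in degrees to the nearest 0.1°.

Mercator scale is k = sec φ = 1/cos φ.
1/cos φ = 1.77  ⇒  cos φ = 0.5650  ⇒  φ = arccos(0.5650) ≈ 55.6°.

55.6°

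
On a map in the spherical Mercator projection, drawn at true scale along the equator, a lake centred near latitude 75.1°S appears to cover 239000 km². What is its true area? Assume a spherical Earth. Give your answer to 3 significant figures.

15800 km²

The Mercator projection is conformal; its linear scale factor is the same in every direction and equals sec φ = 1/cos φ.
Areal scale = k² = sec²φ = 1/cos²(75.1°) = 1/0.2571² = 15.12.
True area = apparent / (areal scale) = 239000 / 15.12 ≈ 15800 km².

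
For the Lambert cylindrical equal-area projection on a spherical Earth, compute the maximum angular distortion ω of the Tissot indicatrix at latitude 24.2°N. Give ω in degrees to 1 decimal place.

10.5°

The Lambert cylindrical equal-area projection is the cylindrical equal-area projection with its standard parallel at the equator (φ₀ = 0). Cylindrical equal-area (φ₀ = 0°): h = cos φ / cos 0° along meridians, k = cos 0° / cos φ along parallels; h·k = 1.
At 24.2°: h = 0.9121, k = 1.096; principal scales a = 1.096, b = 0.9121.
sin(ω/2) = (a − b)/(a + b) = 0.1842/2.008 = 0.09173, so ω = 2 arcsin(0.09173) ≈ 10.5°.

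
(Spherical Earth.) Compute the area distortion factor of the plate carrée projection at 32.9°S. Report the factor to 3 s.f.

1.19

For the equirectangular projection with φ₀ = 0 (plate carrée), h = 1 along meridians and k = sec φ along parallels.
Areal scale = h·k = 1 × sec φ; at 32.9°, h = 1.000, k = 1.191, so h·k = 1.191.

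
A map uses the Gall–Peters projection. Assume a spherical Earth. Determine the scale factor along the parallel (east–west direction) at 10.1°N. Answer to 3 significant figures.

0.718

Gall–Peters is a cylindrical equal-area projection with standard parallels at ±45°. A cylindrical equal-area projection with standard parallel φ₀ has meridian scale h = cos φ / cos φ₀ and parallel scale k = cos φ₀ / cos φ (so areas are preserved, h·k = 1).
k = cos 45° / cos 10.1° = 0.7071/0.9845 = 0.7182.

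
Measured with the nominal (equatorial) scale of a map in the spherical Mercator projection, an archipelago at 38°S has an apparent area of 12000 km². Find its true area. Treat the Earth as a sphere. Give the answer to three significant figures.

7450 km²

For Mercator, h = k = sec φ (a conformal cylindrical projection has a single point scale, 1/cos φ).
Areal scale = k² = sec²φ = 1/cos²(38°) = 1/0.7880² = 1.610.
True area = apparent / (areal scale) = 12000 / 1.610 ≈ 7450 km².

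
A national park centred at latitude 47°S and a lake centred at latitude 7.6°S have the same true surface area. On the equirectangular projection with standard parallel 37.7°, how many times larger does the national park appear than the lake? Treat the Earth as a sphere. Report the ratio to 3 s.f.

The equidistant cylindrical projection with φ₀ = 37.7° has h = 1 (meridians true) and k = cos φ₀ / cos φ along parallels.
Areal scale at 47°: h·k = 1.000 × 1.160 = 1.160.
Areal scale at 7.6°: h·k = 1.000 × 0.7982 = 0.7982.
Ratio = 1.160/0.7982 ≈ 1.45.

1.45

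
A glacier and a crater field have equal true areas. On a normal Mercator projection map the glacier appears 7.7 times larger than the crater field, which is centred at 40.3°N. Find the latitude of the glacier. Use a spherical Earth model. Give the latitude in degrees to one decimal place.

For equal true areas on Mercator, apparent areas scale as sec²φ, so the ratio is cos²φ₂ / cos²φ₁.
cos²φ₂ / cos²φ₁ = 7.7  ⇒  cos φ₁ = cos 40.3° / √7.7 = 0.7627/2.775 = 0.2748.
φ₁ = arccos(0.2748) ≈ 74.0°.

74.0°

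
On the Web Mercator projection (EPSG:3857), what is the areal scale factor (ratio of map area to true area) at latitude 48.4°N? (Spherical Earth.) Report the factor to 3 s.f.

Mercator is conformal, so the point scale is isotropic: h = k = sec φ = 1/cos φ.
Areal scale = k² = sec²φ = 1/cos²(48.4°) = 1/0.6639² = 2.269.

2.27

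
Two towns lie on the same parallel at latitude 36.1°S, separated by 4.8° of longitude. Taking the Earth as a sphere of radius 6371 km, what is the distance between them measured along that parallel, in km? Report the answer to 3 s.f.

Arc length along a parallel = R cos φ · Δλ (with Δλ in radians).
= 6371 × cos 36.1° × (4.8° × π/180) = 6371 × 0.8080 × 0.08378 ≈ 431 km.

431 km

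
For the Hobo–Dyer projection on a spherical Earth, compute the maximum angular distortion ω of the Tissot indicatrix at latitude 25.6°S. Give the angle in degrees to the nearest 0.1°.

Hobo–Dyer is a cylindrical equal-area projection with standard parallels at ±37.5°. A cylindrical equal-area projection with standard parallel φ₀ has meridian scale h = cos φ / cos φ₀ and parallel scale k = cos φ₀ / cos φ (so areas are preserved, h·k = 1).
At 25.6°: h = 1.137, k = 0.8797; principal scales a = 1.137, b = 0.8797.
sin(ω/2) = (a − b)/(a + b) = 0.2570/2.016 = 0.1275, so ω = 2 arcsin(0.1275) ≈ 14.6°.

14.6°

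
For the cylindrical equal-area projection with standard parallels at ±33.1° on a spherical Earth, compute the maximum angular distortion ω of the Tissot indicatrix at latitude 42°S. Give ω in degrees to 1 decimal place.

Cylindrical equal-area (φ₀ = 33.1°): h = cos φ / cos 33.1° along meridians, k = cos 33.1° / cos φ along parallels; h·k = 1.
At 42°: h = 0.8871, k = 1.127; principal scales a = 1.127, b = 0.8871.
sin(ω/2) = (a − b)/(a + b) = 0.2402/2.014 = 0.1192, so ω = 2 arcsin(0.1192) ≈ 13.7°.

13.7°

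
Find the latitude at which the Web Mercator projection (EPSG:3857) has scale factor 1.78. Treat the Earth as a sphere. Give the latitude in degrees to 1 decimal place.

55.8°

Mercator scale is k = sec φ = 1/cos φ.
1/cos φ = 1.78  ⇒  cos φ = 0.5618  ⇒  φ = arccos(0.5618) ≈ 55.8°.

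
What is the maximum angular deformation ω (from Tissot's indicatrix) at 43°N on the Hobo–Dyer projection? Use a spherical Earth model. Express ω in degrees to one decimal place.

The Hobo–Dyer projection is cylindrical equal-area with φ₀ = 37.5°. Cylindrical equal-area (φ₀ = 37.5°): h = cos φ / cos 37.5° along meridians, k = cos 37.5° / cos φ along parallels; h·k = 1.
At 43°: h = 0.9219, k = 1.085; principal scales a = 1.085, b = 0.9219.
sin(ω/2) = (a − b)/(a + b) = 0.1629/2.007 = 0.08119, so ω = 2 arcsin(0.08119) ≈ 9.3°.

9.3°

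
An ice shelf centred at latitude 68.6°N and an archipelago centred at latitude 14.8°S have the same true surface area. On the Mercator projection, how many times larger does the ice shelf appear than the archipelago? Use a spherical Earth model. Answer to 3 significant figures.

On Mercator, area is exaggerated by sec²φ = 1/cos²φ.
At 68.6°: sec²(68.6°) = 1/0.3649² = 7.511.
At 14.8°: sec²(14.8°) = 1/0.9668² = 1.070.
Ratio = 7.511/1.070 = cos²(14.8°)/cos²(68.6°) ≈ 7.02.

7.02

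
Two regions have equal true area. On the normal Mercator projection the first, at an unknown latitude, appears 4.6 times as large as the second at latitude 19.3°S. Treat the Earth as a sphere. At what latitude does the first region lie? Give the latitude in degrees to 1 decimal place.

For equal true areas on Mercator, apparent areas scale as sec²φ, so the ratio is cos²φ₂ / cos²φ₁.
cos²φ₂ / cos²φ₁ = 4.6  ⇒  cos φ₁ = cos 19.3° / √4.6 = 0.9438/2.145 = 0.4400.
φ₁ = arccos(0.4400) ≈ 63.9°.

63.9°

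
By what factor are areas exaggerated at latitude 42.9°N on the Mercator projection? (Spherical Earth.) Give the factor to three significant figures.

1.86

Mercator is conformal, so the point scale is isotropic: h = k = sec φ = 1/cos φ.
Areal scale = k² = sec²φ = 1/cos²(42.9°) = 1/0.7325² = 1.864.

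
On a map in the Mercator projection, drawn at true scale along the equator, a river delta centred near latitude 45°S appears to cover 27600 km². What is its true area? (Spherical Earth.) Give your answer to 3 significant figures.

The Mercator projection is conformal; its linear scale factor is the same in every direction and equals sec φ = 1/cos φ.
Areal scale = k² = sec²φ = 1/cos²(45°) = 1/0.7071² = 2.000.
True area = apparent / (areal scale) = 27600 / 2.000 ≈ 13800 km².

13800 km²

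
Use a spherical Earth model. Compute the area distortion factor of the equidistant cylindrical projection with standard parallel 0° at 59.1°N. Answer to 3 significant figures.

Plate carrée maps x = Rλ, y = Rφ. The meridian scale is h = 1 and the parallel scale is k = 1/cos φ = sec φ.
Areal scale = h·k = 1 × sec φ; at 59.1°, h = 1.000, k = 1.947, so h·k = 1.947.

1.95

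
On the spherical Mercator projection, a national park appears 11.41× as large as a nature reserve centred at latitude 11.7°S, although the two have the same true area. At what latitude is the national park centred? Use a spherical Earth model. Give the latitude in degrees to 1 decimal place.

Mercator areal scale is sec²φ, so apparent-area ratio = sec²φ₁ / sec²φ₂ = cos²φ₂ / cos²φ₁.
cos²φ₂ / cos²φ₁ = 11.41  ⇒  cos φ₁ = cos 11.7° / √11.41 = 0.9792/3.378 = 0.2899.
φ₁ = arccos(0.2899) ≈ 73.1°.

73.1°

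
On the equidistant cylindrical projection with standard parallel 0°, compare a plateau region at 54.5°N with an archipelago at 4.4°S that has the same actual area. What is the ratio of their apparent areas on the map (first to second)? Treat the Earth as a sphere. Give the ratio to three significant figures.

Plate carrée maps x = Rλ, y = Rφ. The meridian scale is h = 1 and the parallel scale is k = 1/cos φ = sec φ.
Areal scale at 54.5°: h·k = 1.000 × 1.722 = 1.722.
Areal scale at 4.4°: h·k = 1.000 × 1.003 = 1.003.
Ratio = 1.722/1.003 ≈ 1.72.

1.72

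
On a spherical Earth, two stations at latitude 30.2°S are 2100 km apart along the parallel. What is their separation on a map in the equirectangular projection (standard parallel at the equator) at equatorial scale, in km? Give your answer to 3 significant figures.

2430 km

For the equirectangular projection with φ₀ = 0 (plate carrée), h = 1 along meridians and k = sec φ along parallels.
Along the parallel, k = sec 30.2° = 1/0.8643 = 1.157.
Map distance = 2100 × 1.157 ≈ 2430 km.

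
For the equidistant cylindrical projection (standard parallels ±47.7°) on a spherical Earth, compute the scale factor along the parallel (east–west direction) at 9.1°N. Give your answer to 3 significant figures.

0.682

In the equirectangular projection with standard parallel φ₀ = 47.7° (x = Rλ cos φ₀, y = Rφ), meridians are true-scale (h = 1) and the parallel scale is k = cos φ₀ / cos φ.
k = cos 47.7° / cos 9.1° = 0.6730/0.9874 = 0.6816.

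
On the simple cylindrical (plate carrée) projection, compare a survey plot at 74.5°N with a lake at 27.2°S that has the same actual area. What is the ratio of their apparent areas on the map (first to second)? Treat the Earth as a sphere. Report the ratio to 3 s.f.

In the plate carrée (x = Rλ, y = Rφ), meridians are true-scale (h = 1) and parallels are stretched by k = sec φ.
Areal scale at 74.5°: h·k = 1.000 × 3.742 = 3.742.
Areal scale at 27.2°: h·k = 1.000 × 1.124 = 1.124.
Ratio = 3.742/1.124 ≈ 3.33.

3.33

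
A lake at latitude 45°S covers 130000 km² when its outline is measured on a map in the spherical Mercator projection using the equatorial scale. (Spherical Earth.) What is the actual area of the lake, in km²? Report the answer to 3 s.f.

The Mercator projection is conformal; its linear scale factor is the same in every direction and equals sec φ = 1/cos φ.
Areal scale = k² = sec²φ = 1/cos²(45°) = 1/0.7071² = 2.000.
True area = apparent / (areal scale) = 130000 / 2.000 ≈ 65000 km².

65000 km²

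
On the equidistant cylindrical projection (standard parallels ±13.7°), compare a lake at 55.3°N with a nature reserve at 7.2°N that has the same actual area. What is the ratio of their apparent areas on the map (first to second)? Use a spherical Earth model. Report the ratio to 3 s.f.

The equidistant cylindrical projection with φ₀ = 13.7° has h = 1 (meridians true) and k = cos φ₀ / cos φ along parallels.
Areal scale at 55.3°: h·k = 1.000 × 1.707 = 1.707.
Areal scale at 7.2°: h·k = 1.000 × 0.9793 = 0.9793.
Ratio = 1.707/0.9793 ≈ 1.74.

1.74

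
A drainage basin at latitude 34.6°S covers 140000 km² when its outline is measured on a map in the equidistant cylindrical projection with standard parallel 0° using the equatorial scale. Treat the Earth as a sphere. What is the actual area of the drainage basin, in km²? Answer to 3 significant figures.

In the plate carrée (x = Rλ, y = Rφ), meridians are true-scale (h = 1) and parallels are stretched by k = sec φ.
Areal scale = h·k = 1 × sec φ; at 34.6°, h = 1.000, k = 1.215, so h·k = 1.215.
True area = apparent / (areal scale) = 140000 / 1.215 ≈ 115000 km².

115000 km²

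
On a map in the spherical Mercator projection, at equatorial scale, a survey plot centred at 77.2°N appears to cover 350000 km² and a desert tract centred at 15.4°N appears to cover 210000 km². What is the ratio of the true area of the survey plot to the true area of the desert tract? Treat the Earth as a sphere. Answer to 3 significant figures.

0.0880

Since Mercator area scale is 1/cos²φ, the true area equals the apparent area multiplied by cos²φ.
True area of survey plot: 350000 × cos²(77.2°) = 350000 × 0.04908 = 17180 km².
True area of desert tract: 210000 × cos²(15.4°) = 210000 × 0.9295 = 195200 km².
Ratio = 17180 / 195200 ≈ 0.0880.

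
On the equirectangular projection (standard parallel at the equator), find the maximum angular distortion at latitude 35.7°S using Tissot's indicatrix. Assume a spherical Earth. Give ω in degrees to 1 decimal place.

11.9°

In the plate carrée (x = Rλ, y = Rφ), meridians are true-scale (h = 1) and parallels are stretched by k = sec φ.
At 35.7°: h = 1.000, k = 1.231; principal scales a = 1.231, b = 1.000.
sin(ω/2) = (a − b)/(a + b) = 0.2314/2.231 = 0.1037, so ω = 2 arcsin(0.1037) ≈ 11.9°.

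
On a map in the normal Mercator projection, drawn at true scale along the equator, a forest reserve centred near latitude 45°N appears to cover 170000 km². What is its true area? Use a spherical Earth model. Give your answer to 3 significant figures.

85000 km²

For Mercator, h = k = sec φ (a conformal cylindrical projection has a single point scale, 1/cos φ).
Areal scale = k² = sec²φ = 1/cos²(45°) = 1/0.7071² = 2.000.
True area = apparent / (areal scale) = 170000 / 2.000 ≈ 85000 km².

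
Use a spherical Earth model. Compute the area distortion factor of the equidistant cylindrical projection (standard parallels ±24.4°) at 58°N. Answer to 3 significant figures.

The equidistant cylindrical projection with φ₀ = 24.4° has h = 1 (meridians true) and k = cos φ₀ / cos φ along parallels.
Areal scale = h·k = 1 × cos φ₀ / cos φ; at 58°, h = 1.000, k = 1.719, so h·k = 1.719.

1.72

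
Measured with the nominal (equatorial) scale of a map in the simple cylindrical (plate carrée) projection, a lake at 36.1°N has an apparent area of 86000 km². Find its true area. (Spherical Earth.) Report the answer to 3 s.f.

69500 km²

For the equirectangular projection with φ₀ = 0 (plate carrée), h = 1 along meridians and k = sec φ along parallels.
Areal scale = h·k = 1 × sec φ; at 36.1°, h = 1.000, k = 1.238, so h·k = 1.238.
True area = apparent / (areal scale) = 86000 / 1.238 ≈ 69500 km².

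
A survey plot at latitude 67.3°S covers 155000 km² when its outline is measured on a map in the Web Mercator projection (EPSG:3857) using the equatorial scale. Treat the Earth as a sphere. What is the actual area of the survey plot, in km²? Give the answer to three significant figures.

23100 km²

The Mercator projection is conformal; its linear scale factor is the same in every direction and equals sec φ = 1/cos φ.
Areal scale = k² = sec²φ = 1/cos²(67.3°) = 1/0.3859² = 6.715.
True area = apparent / (areal scale) = 155000 / 6.715 ≈ 23100 km².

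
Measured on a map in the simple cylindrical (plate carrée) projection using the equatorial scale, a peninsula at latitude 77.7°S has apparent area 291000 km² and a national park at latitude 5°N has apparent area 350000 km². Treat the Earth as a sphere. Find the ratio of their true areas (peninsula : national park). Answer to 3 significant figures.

Plate carrée has h = 1 and k = sec φ, giving areal scale sec φ; true area = (apparent area) · cos φ.
True area of peninsula: 291000 × cos(77.7°) = 291000 × 0.2130 = 61990 km².
True area of national park: 350000 × cos(5°) = 350000 × 0.9962 = 348700 km².
Ratio = 61990 / 348700 ≈ 0.178.

0.178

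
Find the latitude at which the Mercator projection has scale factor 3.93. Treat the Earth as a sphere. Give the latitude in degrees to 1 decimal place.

Mercator scale is k = sec φ = 1/cos φ.
1/cos φ = 3.93  ⇒  cos φ = 0.2545  ⇒  φ = arccos(0.2545) ≈ 75.3°.

75.3°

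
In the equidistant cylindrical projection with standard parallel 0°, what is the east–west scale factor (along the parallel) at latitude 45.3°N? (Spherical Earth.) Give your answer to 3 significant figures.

In the plate carrée (x = Rλ, y = Rφ), meridians are true-scale (h = 1) and parallels are stretched by k = sec φ.
k = 1/cos 45.3° = 1/0.7034 = 1.422.

1.42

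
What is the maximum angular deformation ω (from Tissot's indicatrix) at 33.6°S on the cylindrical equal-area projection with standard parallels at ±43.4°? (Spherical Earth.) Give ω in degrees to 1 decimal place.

15.6°

Cylindrical equal-area (φ₀ = 43.4°): h = cos φ / cos 43.4° along meridians, k = cos 43.4° / cos φ along parallels; h·k = 1.
At 33.6°: h = 1.146, k = 0.8723; principal scales a = 1.146, b = 0.8723.
sin(ω/2) = (a − b)/(a + b) = 0.2740/2.019 = 0.1358, so ω = 2 arcsin(0.1358) ≈ 15.6°.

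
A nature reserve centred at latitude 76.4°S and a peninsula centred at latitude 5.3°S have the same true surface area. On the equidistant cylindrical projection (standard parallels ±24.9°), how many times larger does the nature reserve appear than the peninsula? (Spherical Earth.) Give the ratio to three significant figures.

In the equirectangular projection with standard parallel φ₀ = 24.9° (x = Rλ cos φ₀, y = Rφ), meridians are true-scale (h = 1) and the parallel scale is k = cos φ₀ / cos φ.
Areal scale at 76.4°: h·k = 1.000 × 3.857 = 3.857.
Areal scale at 5.3°: h·k = 1.000 × 0.9109 = 0.9109.
Ratio = 3.857/0.9109 ≈ 4.23.

4.23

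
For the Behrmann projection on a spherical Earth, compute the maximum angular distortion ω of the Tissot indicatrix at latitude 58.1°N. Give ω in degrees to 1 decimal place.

54.4°

Behrmann is a cylindrical equal-area projection with standard parallels at ±30°. For cylindrical equal-area with standard parallel φ₀, h = cos φ / cos φ₀ and k = cos φ₀ / cos φ, so h·k = 1.
At 58.1°: h = 0.6102, k = 1.639; principal scales a = 1.639, b = 0.6102.
sin(ω/2) = (a − b)/(a + b) = 1.029/2.249 = 0.4574, so ω = 2 arcsin(0.4574) ≈ 54.4°.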